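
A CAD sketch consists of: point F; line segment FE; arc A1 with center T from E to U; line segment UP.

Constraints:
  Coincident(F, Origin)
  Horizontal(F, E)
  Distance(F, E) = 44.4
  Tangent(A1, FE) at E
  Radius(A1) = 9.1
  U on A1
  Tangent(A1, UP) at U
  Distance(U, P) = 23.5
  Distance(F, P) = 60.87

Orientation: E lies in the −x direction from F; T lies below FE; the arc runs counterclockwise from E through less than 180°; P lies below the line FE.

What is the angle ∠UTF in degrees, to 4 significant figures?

174.8°

Checks: |TU| = 9.100 ✓; ∠(TU, UP) = 90.00° ✓; |UP| = 23.50 ✓; |FP| = 60.87 ✓.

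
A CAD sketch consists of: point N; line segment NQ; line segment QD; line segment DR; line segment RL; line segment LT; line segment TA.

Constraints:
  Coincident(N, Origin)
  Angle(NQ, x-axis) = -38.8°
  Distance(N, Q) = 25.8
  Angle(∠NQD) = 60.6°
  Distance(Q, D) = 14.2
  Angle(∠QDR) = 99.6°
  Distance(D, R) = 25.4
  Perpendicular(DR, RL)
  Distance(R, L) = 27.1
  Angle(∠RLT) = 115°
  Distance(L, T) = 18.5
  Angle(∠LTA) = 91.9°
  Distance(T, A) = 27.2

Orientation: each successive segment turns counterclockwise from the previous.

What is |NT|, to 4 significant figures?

32.49

N is at the origin; NQ runs at -38.8° with length 25.8, so Q = (20.11, -16.17). ∠NQD = 60.6° gives QD at 80.60° from the x-axis; with |QD| = 14.2, D = (22.43, -2.157). ∠QDR = 99.6° gives DR at 161.0° from the x-axis; with |DR| = 25.4, R = (-1.590, 6.112). The perpendicularity gives RL at right angles to DR, so RL runs at -109.0°; with |RL| = 27.1, L = (-10.41, -19.51). ∠RLT = 115.0° gives LT at -44.00° from the x-axis; with |LT| = 18.5, T = (2.895, -32.36). Then |NT| = |T − N| = 32.49.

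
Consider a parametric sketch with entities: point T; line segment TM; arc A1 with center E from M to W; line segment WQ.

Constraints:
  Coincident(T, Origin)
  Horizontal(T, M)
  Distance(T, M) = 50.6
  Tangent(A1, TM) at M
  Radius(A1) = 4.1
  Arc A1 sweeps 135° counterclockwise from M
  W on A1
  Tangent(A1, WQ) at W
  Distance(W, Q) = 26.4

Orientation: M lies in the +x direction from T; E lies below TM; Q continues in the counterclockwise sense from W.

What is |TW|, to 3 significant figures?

48.2

T is at the origin; TM is horizontal with |TM| = 50.6 and M on the +x side, so M = (50.6, 0.00). Since A1 is tangent to TM there, EM ⟂ TM, so E = M + (0, -4.1) = (50.6, -4.10). On A1, M sits at bearing 90° from E; a 135° counterclockwise sweep puts W at bearing 225°, so W = E + 4.1·(cos 225°, sin 225°) = (47.7, -7.00). Then |TW| = |W − T| = 48.2.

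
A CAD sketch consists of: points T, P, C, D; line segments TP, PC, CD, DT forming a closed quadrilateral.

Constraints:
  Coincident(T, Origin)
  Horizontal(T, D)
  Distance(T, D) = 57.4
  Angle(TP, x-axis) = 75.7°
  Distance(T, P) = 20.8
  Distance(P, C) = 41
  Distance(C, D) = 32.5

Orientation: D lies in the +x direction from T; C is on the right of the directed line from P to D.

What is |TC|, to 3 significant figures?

31.3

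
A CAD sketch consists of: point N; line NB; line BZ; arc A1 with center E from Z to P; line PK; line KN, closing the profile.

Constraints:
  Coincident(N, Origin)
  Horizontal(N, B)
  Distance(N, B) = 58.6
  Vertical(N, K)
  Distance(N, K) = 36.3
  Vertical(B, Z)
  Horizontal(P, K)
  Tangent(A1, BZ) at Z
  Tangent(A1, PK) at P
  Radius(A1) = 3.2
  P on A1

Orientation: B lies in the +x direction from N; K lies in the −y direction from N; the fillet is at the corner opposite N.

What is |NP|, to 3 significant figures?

66.2

N is at the origin; NB is horizontal with |NB| = 58.6 and B on the +x side, so B = (58.6, 0.00). NK is vertical with |NK| = 36.3 and K on the −y side, so K = (0.00, -36.3). The virtual corner opposite N is at (58.6, -36.3). The tangent condition forces EZ to be normal to BZ and since A1 is tangent to PK there, EP ⟂ PK, with radius 3.2, so the center E sits 3.2 in from both sides at E = (55.4, -33.1). That places the tangent points at Z = (58.6, -33.1) on BZ and P = (55.4, -36.3) on PK. Then |NP| = |P − N| = 66.2.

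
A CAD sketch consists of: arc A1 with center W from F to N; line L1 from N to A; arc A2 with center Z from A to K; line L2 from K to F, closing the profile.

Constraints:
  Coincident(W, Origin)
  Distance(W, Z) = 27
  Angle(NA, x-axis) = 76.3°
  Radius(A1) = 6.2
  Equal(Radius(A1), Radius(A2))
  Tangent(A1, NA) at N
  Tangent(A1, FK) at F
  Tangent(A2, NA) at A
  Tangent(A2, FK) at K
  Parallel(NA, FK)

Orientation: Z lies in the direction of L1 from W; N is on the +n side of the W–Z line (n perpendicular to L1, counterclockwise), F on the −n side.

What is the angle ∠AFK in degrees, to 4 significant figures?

24.67°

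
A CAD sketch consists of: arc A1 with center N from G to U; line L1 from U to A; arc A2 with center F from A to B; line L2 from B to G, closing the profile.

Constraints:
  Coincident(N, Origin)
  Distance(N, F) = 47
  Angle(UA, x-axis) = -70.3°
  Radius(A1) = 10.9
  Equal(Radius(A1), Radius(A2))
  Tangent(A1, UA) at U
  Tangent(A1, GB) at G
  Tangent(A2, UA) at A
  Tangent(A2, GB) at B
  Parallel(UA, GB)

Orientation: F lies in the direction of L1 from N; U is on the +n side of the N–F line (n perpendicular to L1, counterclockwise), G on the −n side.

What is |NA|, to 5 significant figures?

48.247

The slot axis is L1's direction at -70.3°, so u = (cos -70.3°, sin -70.3°) = (0.33710, -0.94147) and n = (−sin -70.3°, cos -70.3°) = (0.94147, 0.33710). N is at the origin and F lies 47.0 along u from N, so F = 47.0·u = (15.843, -44.249). Tangency of A1 to both parallel lines with radius 10.9 puts U and G at N ± 10.9·n: U = (10.262, 3.6743), G = (-10.262, -3.6743). Equal radii place A and B the same way about F: A = F + 10.9·n = (26.106, -40.575), B = F − 10.9·n = (5.5814, -47.923). Then |NA| = |A − N| = 48.247.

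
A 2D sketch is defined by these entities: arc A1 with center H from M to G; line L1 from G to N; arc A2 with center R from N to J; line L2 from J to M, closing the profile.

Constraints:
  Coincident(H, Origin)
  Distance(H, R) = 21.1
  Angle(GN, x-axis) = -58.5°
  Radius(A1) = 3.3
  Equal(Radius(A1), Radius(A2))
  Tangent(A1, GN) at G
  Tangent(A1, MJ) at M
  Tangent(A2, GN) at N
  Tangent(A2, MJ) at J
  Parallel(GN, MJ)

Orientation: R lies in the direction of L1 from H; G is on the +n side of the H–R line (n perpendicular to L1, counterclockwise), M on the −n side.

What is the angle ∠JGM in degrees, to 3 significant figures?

72.6°

Tangency of A1 to both parallel lines with radius 3.3 puts G and M at H ± 3.3·n: G = (2.81, 1.72), M = (-2.81, -1.72). Equal radii place N and J the same way about R: N = R + 3.3·n = (13.8, -16.3), J = R − 3.3·n = (8.21, -19.7). Then cos ∠JGM = GJ·GM / (|GJ||GM|), giving 72.6°.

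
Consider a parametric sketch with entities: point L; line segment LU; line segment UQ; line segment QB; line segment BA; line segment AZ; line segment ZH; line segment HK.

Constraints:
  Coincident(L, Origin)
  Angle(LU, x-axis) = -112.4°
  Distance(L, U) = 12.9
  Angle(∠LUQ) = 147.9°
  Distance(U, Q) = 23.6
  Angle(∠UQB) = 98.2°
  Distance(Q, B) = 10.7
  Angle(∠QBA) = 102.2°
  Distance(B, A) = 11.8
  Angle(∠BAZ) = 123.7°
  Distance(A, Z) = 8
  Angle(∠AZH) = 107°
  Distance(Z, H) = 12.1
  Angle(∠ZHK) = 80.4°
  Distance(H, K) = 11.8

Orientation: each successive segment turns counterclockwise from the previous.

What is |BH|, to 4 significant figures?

18.17

L is at the origin; LU runs at -112.4° with length 12.9, so U = (-4.916, -11.93). ∠LUQ = 147.9° gives UQ at -80.30° from the x-axis; with |UQ| = 23.6, Q = (-0.9395, -35.19). ∠UQB = 98.2° gives QB at 1.500° from the x-axis; with |QB| = 10.7, B = (9.757, -34.91). ∠QBA = 102.2° gives BA at 79.30° from the x-axis; with |BA| = 11.8, A = (11.95, -23.31). ∠BAZ = 123.7° gives AZ at 135.6° from the x-axis; with |AZ| = 8.0, Z = (6.232, -17.72). ∠AZH = 107.0° gives ZH at -151.4° from the x-axis; with |ZH| = 12.1, H = (-4.392, -23.51). Then |BH| = |H − B| = 18.17.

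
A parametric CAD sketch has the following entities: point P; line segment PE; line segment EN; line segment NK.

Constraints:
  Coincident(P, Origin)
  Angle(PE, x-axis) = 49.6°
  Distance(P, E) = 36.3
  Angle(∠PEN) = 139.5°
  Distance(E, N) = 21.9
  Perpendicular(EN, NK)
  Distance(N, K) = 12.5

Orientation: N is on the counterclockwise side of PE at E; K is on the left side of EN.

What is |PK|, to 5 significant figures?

50.726

P is at the origin; PE runs at 49.6° with length 36.3, so E = 36.3·(cos 49.6°, sin 49.6°) = (23.527, 27.644). ∠PEN = 139.5°, so EN runs at 49.6° + (180° − 139.5°) = 90.100° from the x-axis; with |EN| = 21.9, N = E + 21.9·(cos 90.100°, sin 90.100°) = (23.489, 49.544). The perpendicularity gives NK at right angles to EN; with |NK| = 12.5 on the left of EN, K = N + 12.5·(-1.0000, -0.0017453) = (10.989, 49.522). Then |PK| = |K − P| = 50.726.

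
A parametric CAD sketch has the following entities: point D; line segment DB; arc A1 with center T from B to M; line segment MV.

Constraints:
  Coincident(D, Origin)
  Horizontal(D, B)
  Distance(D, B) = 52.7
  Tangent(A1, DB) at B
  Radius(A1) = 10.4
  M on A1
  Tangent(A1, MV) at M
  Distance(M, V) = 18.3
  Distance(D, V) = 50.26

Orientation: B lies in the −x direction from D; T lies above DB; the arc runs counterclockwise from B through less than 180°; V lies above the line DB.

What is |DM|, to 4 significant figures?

43.47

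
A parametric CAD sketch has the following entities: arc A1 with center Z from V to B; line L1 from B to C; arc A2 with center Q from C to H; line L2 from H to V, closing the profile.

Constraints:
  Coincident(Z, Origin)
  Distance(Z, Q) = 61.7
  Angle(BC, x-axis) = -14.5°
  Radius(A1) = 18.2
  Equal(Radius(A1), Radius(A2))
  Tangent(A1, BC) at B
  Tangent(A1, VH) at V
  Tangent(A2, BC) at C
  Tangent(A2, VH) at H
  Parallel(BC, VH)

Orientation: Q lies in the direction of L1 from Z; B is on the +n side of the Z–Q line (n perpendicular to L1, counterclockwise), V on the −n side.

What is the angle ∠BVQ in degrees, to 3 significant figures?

73.6°

Z is at the origin and Q lies 61.7 along u from Z, so Q = 61.7·u = (59.7, -15.4). Tangency of A1 to both parallel lines with radius 18.2 puts B and V at Z ± 18.2·n: B = (4.56, 17.6), V = (-4.56, -17.6). Then cos ∠BVQ = VB·VQ / (|VB||VQ|), giving 73.6°.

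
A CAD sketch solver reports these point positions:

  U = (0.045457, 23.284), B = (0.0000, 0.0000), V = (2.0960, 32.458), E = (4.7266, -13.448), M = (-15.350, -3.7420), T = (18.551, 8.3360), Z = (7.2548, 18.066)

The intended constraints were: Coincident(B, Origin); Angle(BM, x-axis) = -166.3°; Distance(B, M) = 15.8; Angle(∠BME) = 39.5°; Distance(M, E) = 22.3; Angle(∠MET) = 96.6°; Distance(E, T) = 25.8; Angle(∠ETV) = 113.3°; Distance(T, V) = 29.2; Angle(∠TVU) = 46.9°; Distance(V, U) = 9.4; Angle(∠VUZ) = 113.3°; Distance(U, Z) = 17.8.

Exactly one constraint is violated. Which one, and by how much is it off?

Distance(U, Z) = 17.8 — off by 8.90.

B = (0.00, 0.00) ✓; BM at -166.3° ✓; |BM| = 15.80 ✓; ∠BME = 39.50° ✓; |ME| = 22.30 ✓; ∠MET = 96.60° ✓; |ET| = 25.80 ✓; ∠ETV = 113.3° ✓; |TV| = 29.20 ✓; ∠TVU = 46.90° ✓; |VU| = 9.400 ✓; ∠VUZ = 113.3° ✓; |UZ| = 8.900 ✗.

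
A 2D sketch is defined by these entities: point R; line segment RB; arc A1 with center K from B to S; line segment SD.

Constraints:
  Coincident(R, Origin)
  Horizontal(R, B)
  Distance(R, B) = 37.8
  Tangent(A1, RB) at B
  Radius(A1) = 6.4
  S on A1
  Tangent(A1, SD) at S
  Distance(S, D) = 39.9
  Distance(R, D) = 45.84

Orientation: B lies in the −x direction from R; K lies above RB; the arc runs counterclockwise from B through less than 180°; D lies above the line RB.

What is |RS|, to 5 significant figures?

32.049

R is at the origin; RB is horizontal with |RB| = 37.8 and B on the −x side, so B = (-37.800, 0.0000). Tangency of A1 to RB means the radius KB is perpendicular to RB, so K = B + (0, 6.4) = (-37.800, 6.4000). Since KS ⟂ SD (tangency), |KD| = √(6.4² + 39.9²) = 40.410 regardless of where S sits on A1. So D lies on both circle(R, 45.84) and circle(K, 40.410); the above-RB intersection is D = (-18.538, 41.924). S is the foot of the tangent from D: S = (-31.762, 4.2790).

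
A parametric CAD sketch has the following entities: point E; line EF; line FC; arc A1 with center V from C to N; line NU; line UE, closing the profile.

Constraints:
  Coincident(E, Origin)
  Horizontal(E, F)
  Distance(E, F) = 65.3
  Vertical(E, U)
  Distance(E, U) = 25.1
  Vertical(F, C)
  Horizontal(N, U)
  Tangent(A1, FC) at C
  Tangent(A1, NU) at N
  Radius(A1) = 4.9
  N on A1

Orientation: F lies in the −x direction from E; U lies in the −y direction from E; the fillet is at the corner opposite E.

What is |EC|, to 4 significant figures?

68.35

The virtual corner opposite E is at (-65.30, -25.10). A1 meets FC tangentially, so VC is at right angles to FC and the tangent condition forces VN to be normal to NU, with radius 4.9, so the center V sits 4.9 in from both sides at V = (-60.40, -20.20). That places the tangent points at C = (-65.30, -20.20) on FC and N = (-60.40, -25.10) on NU. Then |EC| = |C − E| = 68.35.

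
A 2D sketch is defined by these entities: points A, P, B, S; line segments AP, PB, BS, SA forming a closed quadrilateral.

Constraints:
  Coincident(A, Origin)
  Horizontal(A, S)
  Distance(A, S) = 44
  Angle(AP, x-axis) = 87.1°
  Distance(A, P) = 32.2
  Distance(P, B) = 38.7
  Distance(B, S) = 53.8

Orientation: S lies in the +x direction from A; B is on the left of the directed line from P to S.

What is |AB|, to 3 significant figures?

63.1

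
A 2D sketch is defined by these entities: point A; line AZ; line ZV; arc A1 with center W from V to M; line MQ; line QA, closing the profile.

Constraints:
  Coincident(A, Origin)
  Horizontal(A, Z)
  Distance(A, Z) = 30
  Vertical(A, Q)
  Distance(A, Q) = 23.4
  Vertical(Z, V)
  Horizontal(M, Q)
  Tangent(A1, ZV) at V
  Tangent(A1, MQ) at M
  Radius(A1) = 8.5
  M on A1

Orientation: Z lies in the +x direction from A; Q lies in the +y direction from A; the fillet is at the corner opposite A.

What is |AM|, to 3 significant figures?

31.8

A is at the origin; AZ is horizontal with |AZ| = 30.0 and Z on the +x side, so Z = (30.0, 0.00). AQ is vertical with |AQ| = 23.4 and Q on the +y side, so Q = (0.00, 23.4). The virtual corner opposite A is at (30.0, 23.4). The tangent condition forces WV to be normal to ZV and the tangent condition forces WM to be normal to MQ, with radius 8.5, so the center W sits 8.5 in from both sides at W = (21.5, 14.9). That places the tangent points at V = (30.0, 14.9) on ZV and M = (21.5, 23.4) on MQ. Then |AM| = |M − A| = 31.8.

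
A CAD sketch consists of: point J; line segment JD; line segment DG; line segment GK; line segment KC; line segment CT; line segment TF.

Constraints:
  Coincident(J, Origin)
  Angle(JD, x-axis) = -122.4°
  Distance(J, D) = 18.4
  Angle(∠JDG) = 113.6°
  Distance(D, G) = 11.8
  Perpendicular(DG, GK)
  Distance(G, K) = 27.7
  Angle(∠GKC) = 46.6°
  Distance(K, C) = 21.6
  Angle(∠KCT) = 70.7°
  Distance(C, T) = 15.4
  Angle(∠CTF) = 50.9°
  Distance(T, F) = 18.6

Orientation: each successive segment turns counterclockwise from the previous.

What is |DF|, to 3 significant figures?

24.7

∠KCT = 70.7° gives CT at -83.3° from the x-axis; with |CT| = 15.4, T = (0.421, -20.4). ∠CTF = 50.9° gives TF at 45.8° from the x-axis; with |TF| = 18.6, F = (13.4, -7.08). Then |DF| = |F − D| = 24.7.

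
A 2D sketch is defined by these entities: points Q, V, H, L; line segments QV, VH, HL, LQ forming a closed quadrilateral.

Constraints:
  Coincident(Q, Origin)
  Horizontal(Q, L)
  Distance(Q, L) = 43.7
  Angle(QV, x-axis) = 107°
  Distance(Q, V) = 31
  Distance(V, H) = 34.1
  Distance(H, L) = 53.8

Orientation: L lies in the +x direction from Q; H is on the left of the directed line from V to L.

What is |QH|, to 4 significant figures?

51.95

Checks: Q.y = 0.00, L.y = 0.00 ✓; |VH| = 34.10 ✓; |HL| = 53.80 ✓.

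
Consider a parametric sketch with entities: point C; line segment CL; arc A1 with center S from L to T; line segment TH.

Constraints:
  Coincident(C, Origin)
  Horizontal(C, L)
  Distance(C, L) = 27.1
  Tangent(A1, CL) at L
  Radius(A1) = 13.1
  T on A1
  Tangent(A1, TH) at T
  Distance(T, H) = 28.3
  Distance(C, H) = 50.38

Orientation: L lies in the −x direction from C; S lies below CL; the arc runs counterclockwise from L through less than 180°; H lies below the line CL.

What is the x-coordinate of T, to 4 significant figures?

-38.44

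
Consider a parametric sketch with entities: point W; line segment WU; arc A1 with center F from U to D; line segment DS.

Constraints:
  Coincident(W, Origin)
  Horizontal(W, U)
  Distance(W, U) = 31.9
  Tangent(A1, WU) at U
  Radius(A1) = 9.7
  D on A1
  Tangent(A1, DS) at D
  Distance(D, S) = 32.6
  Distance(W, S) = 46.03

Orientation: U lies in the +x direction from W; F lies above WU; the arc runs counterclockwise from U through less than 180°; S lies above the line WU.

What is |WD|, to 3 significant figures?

42.6

W is at the origin; WU is horizontal with |WU| = 31.9 and U on the +x side, so U = (31.9, 0.00). Since A1 is tangent to WU there, FU ⟂ WU, so F = U + (0, 9.7) = (31.9, 9.70). Since FD ⟂ DS (tangency), |FS| = √(9.7² + 32.6²) = 34.0 regardless of where D sits on A1. So S lies on both circle(W, 46.03) and circle(F, 34.0); the above-WU intersection is S = (19.9, 41.5). D is the foot of the tangent from S: D = (39.6, 15.6).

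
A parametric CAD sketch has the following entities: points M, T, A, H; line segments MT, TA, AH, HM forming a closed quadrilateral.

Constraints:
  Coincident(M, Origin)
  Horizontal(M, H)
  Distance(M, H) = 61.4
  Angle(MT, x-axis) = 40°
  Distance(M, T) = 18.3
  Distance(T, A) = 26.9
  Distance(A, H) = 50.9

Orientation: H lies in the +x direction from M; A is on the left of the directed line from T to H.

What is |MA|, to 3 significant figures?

44.2

Checks: MT at 40.00° ✓; |TA| = 26.90 ✓; |AH| = 50.90 ✓.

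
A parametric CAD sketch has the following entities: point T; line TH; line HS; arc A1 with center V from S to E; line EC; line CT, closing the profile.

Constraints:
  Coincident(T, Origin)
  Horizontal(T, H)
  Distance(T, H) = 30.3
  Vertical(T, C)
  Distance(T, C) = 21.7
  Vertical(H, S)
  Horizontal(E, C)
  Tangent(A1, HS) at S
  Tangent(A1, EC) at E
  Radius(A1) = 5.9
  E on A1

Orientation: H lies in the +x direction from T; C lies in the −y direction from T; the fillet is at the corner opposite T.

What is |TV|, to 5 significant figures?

29.069

T and C share the same x with |TC| = 21.7 and C on the −y side, so C = (0.0000, -21.700). The virtual corner opposite T is at (30.300, -21.700). A1 meets HS tangentially, so VS is at right angles to HS and tangency of A1 to EC means the radius VE is perpendicular to EC, with radius 5.9, so the center V sits 5.9 in from both sides at V = (24.400, -15.800). Then |TV| = |V − T| = 29.069.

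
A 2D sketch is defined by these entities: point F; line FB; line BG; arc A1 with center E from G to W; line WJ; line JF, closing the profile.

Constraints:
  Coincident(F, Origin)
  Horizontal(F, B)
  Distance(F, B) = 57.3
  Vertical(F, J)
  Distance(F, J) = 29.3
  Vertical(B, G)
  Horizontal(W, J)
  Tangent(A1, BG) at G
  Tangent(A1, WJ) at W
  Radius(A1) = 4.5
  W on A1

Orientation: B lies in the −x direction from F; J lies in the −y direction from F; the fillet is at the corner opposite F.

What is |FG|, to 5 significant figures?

62.437

The virtual corner opposite F is at (-57.300, -29.300). Since A1 is tangent to BG there, EG ⟂ BG and the tangent condition forces EW to be normal to WJ, with radius 4.5, so the center E sits 4.5 in from both sides at E = (-52.800, -24.800). That places the tangent points at G = (-57.300, -24.800) on BG and W = (-52.800, -29.300) on WJ. Then |FG| = |G − F| = 62.437.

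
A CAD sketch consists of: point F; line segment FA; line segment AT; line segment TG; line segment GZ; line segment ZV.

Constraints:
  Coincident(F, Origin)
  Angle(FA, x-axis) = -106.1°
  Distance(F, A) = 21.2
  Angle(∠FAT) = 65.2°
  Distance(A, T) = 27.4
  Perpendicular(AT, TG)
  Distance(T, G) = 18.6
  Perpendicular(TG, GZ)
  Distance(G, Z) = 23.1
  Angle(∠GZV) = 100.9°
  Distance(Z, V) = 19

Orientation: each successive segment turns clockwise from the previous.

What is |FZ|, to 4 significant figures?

4.637

F is at the origin; FA runs at -106.1° with length 21.2, so A = (-5.879, -20.37). ∠FAT = 65.2° gives AT at 139.1° from the x-axis; with |AT| = 27.4, T = (-26.59, -2.429). AT is perpendicular to TG, so TG runs at 49.10°; with |TG| = 18.6, G = (-14.41, 11.63). The perpendicularity gives GZ at right angles to TG, so GZ runs at -40.90°; with |GZ| = 23.1, Z = (3.049, -3.494). Then |FZ| = |Z − F| = 4.637.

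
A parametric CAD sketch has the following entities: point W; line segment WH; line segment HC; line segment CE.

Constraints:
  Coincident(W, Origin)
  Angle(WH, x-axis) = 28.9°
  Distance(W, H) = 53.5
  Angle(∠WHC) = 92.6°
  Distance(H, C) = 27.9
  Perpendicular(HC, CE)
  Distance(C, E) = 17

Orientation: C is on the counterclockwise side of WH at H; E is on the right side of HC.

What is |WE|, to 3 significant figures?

76.7

W is at the origin; WH runs at 28.9° with length 53.5, so H = 53.5·(cos 28.9°, sin 28.9°) = (46.8, 25.9). ∠WHC = 92.6°, so HC runs at 28.9° + (180° − 92.6°) = 116° from the x-axis; with |HC| = 27.9, C = H + 27.9·(cos 116°, sin 116°) = (34.5, 50.9). The perpendicularity gives CE at right angles to HC; with |CE| = 17.0 on the right of HC, E = C + 17.0·(0.896, 0.443) = (49.7, 58.4). Then |WE| = |E − W| = 76.7.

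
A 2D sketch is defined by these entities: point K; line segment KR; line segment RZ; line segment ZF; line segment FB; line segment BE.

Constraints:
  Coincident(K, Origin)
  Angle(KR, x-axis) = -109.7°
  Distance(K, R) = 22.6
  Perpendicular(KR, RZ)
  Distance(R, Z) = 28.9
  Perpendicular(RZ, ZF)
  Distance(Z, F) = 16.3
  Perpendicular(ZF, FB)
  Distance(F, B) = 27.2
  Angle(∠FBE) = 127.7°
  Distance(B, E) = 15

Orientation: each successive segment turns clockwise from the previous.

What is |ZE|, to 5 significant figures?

36.642

ZF ⟂ FB, so FB runs at -19.700°; with |FB| = 27.2, B = (-3.7242, -5.3582). ∠FBE = 127.7° gives BE at -72.000° from the x-axis; with |BE| = 15.0, E = (0.91105, -19.624). Then |ZE| = |E − Z| = 36.642.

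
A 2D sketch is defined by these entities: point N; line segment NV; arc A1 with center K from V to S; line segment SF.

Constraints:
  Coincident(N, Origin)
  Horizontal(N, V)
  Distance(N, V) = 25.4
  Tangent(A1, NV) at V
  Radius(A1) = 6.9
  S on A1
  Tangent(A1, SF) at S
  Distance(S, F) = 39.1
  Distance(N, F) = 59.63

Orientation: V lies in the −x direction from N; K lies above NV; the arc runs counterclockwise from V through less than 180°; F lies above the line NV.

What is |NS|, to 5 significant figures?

22.301

N is at the origin; N and V share the same y with |NV| = 25.4 and V on the −x side, so V = (-25.400, 0.0000). Tangency of A1 to NV means the radius KV is perpendicular to NV, so K = V + (0, 6.9) = (-25.400, 6.9000). Since KS ⟂ SF (tangency), |KF| = √(6.9² + 39.1²) = 39.704 regardless of where S sits on A1. So F lies on both circle(N, 59.63) and circle(K, 39.704); the above-NV intersection is F = (-40.782, 43.503). S is the foot of the tangent from F: S = (-19.600, 10.638).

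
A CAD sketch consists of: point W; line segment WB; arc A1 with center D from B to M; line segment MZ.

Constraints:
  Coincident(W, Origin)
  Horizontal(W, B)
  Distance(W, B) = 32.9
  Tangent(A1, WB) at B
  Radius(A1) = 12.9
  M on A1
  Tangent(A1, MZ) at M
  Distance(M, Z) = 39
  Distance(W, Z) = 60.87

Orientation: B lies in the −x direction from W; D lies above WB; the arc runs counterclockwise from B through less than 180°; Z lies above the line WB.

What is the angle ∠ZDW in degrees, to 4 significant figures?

105.4°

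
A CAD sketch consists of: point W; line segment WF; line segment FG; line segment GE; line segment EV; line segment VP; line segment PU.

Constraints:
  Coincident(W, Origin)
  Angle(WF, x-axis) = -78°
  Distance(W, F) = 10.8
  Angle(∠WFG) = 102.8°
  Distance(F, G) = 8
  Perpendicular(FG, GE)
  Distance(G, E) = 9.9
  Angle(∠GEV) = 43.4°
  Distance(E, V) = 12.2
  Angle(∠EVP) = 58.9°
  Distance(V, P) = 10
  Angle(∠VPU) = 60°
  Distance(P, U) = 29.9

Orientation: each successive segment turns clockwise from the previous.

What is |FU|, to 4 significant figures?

27.39

W is at the origin; WF runs at -78.0° with length 10.8, so F = (2.245, -10.56). ∠WFG = 102.8° gives FG at -155.2° from the x-axis; with |FG| = 8.0, G = (-5.017, -13.92). FG is perpendicular to GE, so GE runs at 114.8°; with |GE| = 9.9, E = (-9.169, -4.933). ∠GEV = 43.4° gives EV at -21.80° from the x-axis; with |EV| = 12.2, V = (2.158, -9.463). ∠EVP = 58.9° gives VP at -142.9° from the x-axis; with |VP| = 10.0, P = (-5.818, -15.50). ∠VPU = 60.0° gives PU at 97.10° from the x-axis; with |PU| = 29.9, U = (-9.513, 14.18). Then |FU| = |U − F| = 27.39.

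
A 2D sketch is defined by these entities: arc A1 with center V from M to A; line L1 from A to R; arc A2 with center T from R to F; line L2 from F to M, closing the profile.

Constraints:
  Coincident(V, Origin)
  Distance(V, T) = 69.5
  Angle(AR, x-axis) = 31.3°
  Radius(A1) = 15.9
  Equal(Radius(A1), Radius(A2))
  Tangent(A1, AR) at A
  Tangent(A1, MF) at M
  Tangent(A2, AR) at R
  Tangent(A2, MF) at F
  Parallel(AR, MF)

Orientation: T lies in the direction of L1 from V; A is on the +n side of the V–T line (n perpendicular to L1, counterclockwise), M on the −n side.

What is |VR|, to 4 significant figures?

71.30

The slot axis is L1's direction at 31.3°, so u = (cos 31.3°, sin 31.3°) = (0.8545, 0.5195) and n = (−sin 31.3°, cos 31.3°) = (-0.5195, 0.8545). V is at the origin and T lies 69.5 along u from V, so T = 69.5·u = (59.38, 36.11). Tangency of A1 to both parallel lines with radius 15.9 puts A and M at V ± 15.9·n: A = (-8.260, 13.59), M = (8.260, -13.59). Equal radii place R and F the same way about T: R = T + 15.9·n = (51.12, 49.69), F = T − 15.9·n = (67.65, 22.52). Then |VR| = |R − V| = 71.30.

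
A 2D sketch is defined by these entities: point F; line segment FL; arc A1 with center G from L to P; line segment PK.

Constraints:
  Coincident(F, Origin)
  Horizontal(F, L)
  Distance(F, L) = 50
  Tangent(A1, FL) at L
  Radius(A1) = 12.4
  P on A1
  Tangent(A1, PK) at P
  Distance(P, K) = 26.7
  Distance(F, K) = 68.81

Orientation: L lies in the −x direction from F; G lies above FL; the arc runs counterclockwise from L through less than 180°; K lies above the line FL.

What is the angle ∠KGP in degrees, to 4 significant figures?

65.09°

Checks: |GP| = 12.40 ✓; ∠(GP, PK) = 90.00° ✓; |PK| = 26.70 ✓; |FK| = 68.81 ✓.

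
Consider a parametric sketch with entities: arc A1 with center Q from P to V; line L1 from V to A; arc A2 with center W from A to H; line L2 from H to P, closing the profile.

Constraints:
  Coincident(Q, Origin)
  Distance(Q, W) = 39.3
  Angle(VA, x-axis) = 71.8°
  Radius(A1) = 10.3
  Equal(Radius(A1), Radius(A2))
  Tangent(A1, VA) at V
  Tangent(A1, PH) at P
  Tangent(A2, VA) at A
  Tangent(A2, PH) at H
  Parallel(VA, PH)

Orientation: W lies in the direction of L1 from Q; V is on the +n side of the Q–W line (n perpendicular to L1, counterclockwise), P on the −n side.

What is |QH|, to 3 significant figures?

40.6

The slot axis is L1's direction at 71.8°, so u = (cos 71.8°, sin 71.8°) = (0.312, 0.950) and n = (−sin 71.8°, cos 71.8°) = (-0.950, 0.312). Q is at the origin and W lies 39.3 along u from Q, so W = 39.3·u = (12.3, 37.3). Tangency of A1 to both parallel lines with radius 10.3 puts V and P at Q ± 10.3·n: V = (-9.78, 3.22), P = (9.78, -3.22). Equal radii place A and H the same way about W: A = W + 10.3·n = (2.49, 40.6), H = W − 10.3·n = (22.1, 34.1). Then |QH| = |H − Q| = 40.6.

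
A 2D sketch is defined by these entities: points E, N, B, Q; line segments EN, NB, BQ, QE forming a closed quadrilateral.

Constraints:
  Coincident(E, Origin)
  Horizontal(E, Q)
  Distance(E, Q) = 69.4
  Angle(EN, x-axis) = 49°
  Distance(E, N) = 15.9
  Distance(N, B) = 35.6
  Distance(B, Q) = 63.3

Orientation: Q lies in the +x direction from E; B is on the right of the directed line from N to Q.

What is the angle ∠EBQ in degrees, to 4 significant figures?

92.43°

E is at the origin; EQ is horizontal with |EQ| = 69.4 and Q in +x, so Q = (69.4, 0). EN runs at 49.0° with |EN| = 15.9, so N = (10.43, 12.00). B is determined by |NB| = 35.6 and |BQ| = 63.3 together: it lies at the intersection of circle(N, 35.6) and circle(Q, 63.3). With |NQ| = 60.18, the foot of the radical line on NQ is 7.326 from N and the perpendicular offset is √(35.6² − 7.326²) = 34.84. Taking the right-of-NQ solution: B = (10.66, -23.60).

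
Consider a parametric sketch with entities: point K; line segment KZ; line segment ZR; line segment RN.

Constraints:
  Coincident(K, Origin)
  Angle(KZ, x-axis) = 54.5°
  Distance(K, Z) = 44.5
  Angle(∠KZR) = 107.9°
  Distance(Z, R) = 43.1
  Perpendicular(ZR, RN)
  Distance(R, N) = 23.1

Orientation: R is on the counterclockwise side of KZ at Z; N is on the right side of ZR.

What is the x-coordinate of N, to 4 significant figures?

18.69

K is at the origin; KZ runs at 54.5° with length 44.5, so Z = 44.5·(cos 54.5°, sin 54.5°) = (25.84, 36.23). ∠KZR = 107.9°, so ZR runs at 54.5° + (180° − 107.9°) = 126.6° from the x-axis; with |ZR| = 43.1, R = Z + 43.1·(cos 126.6°, sin 126.6°) = (0.1440, 70.83). ZR ⟂ RN; with |RN| = 23.1 on the right of ZR, N = R + 23.1·(0.8028, 0.5962) = (18.69, 84.60). So N.x = 18.69.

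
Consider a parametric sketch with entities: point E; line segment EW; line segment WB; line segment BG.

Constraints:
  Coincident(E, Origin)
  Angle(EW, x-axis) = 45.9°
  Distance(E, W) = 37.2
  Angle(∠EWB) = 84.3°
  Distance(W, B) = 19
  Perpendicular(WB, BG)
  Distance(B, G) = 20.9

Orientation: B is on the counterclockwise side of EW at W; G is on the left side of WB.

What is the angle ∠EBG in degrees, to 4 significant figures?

22.46°

E is at the origin; EW runs at 45.9° with length 37.2, so W = 37.2·(cos 45.9°, sin 45.9°) = (25.89, 26.71). ∠EWB = 84.3°, so WB runs at 45.9° + (180° − 84.3°) = 141.6° from the x-axis; with |WB| = 19.0, B = W + 19.0·(cos 141.6°, sin 141.6°) = (11.00, 38.52). The perpendicularity gives BG at right angles to WB; with |BG| = 20.9 on the left of WB, G = B + 20.9·(-0.6211, -0.7837) = (-1.984, 22.14). Then cos ∠EBG = BE·BG / (|BE||BG|), giving 22.46°.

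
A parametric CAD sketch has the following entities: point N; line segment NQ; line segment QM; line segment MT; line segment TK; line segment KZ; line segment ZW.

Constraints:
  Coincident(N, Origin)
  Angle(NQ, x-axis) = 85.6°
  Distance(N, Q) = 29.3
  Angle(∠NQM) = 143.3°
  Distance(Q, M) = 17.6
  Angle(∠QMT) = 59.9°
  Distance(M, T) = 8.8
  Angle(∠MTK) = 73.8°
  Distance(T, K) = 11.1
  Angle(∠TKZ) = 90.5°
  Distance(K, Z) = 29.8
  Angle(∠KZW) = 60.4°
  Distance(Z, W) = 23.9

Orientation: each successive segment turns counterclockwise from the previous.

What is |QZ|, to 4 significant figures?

34.23

∠MTK = 73.8° gives TK at -11.40° from the x-axis; with |TK| = 11.1, K = (-0.3527, 34.10). ∠TKZ = 90.5° gives KZ at 78.10° from the x-axis; with |KZ| = 29.8, Z = (5.792, 63.26). Then |QZ| = |Z − Q| = 34.23.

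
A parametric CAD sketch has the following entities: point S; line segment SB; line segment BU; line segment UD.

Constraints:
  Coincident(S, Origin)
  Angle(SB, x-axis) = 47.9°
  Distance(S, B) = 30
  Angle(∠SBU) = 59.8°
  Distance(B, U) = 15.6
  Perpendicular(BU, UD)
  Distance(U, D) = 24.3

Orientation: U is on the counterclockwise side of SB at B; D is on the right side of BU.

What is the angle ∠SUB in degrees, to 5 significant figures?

88.874°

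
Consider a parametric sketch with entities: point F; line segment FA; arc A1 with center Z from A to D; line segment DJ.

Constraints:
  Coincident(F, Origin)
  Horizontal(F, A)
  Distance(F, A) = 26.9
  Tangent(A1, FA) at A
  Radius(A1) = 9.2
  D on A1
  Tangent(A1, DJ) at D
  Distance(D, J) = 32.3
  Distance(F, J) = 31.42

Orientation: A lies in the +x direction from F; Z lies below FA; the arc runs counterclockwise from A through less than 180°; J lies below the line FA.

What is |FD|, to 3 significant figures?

19.6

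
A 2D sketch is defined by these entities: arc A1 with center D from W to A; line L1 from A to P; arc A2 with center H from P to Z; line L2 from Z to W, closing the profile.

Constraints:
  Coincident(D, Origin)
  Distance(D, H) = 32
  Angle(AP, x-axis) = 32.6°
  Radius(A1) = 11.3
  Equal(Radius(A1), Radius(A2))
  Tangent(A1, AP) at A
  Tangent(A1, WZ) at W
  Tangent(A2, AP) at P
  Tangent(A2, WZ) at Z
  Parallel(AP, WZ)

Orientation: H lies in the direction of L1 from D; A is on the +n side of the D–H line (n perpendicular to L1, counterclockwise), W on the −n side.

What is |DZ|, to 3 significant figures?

33.9

Tangency of A1 to both parallel lines with radius 11.3 puts A and W at D ± 11.3·n: A = (-6.09, 9.52), W = (6.09, -9.52). Equal radii place P and Z the same way about H: P = H + 11.3·n = (20.9, 26.8), Z = H − 11.3·n = (33.0, 7.72). Then |DZ| = |Z − D| = 33.9.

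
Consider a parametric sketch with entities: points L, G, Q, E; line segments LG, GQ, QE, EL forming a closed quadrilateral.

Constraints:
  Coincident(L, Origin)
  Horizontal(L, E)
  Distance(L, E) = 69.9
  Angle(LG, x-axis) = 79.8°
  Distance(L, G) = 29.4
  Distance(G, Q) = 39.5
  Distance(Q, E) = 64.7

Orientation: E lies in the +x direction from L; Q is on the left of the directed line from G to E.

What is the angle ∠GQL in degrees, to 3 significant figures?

16.6°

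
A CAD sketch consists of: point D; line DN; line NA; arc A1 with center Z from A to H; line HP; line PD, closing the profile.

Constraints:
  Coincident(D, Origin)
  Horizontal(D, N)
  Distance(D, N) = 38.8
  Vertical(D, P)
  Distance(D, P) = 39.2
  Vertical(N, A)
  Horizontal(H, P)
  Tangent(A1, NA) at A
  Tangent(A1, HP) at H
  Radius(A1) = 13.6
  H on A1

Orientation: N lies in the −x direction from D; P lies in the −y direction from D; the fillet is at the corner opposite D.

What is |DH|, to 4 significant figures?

46.60

D is at the origin; DN is horizontal with |DN| = 38.8 and N on the −x side, so N = (-38.80, 0.000). DP is vertical with |DP| = 39.2 and P on the −y side, so P = (0.000, -39.20). The virtual corner opposite D is at (-38.80, -39.20). Since A1 is tangent to NA there, ZA ⟂ NA and tangency of A1 to HP means the radius ZH is perpendicular to HP, with radius 13.6, so the center Z sits 13.6 in from both sides at Z = (-25.20, -25.60). That places the tangent points at A = (-38.80, -25.60) on NA and H = (-25.20, -39.20) on HP. Then |DH| = |H − D| = 46.60.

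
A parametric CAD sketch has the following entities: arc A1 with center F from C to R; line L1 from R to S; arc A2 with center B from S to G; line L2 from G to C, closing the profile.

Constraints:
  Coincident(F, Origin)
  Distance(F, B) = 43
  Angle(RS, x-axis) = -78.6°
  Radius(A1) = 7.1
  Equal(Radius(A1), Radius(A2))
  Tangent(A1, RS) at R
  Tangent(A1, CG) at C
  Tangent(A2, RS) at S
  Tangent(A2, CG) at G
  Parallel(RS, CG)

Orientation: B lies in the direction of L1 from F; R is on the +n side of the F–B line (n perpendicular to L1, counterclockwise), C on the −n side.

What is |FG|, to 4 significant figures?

43.58

The slot axis is L1's direction at -78.6°, so u = (cos -78.6°, sin -78.6°) = (0.1977, -0.9803) and n = (−sin -78.6°, cos -78.6°) = (0.9803, 0.1977). F is at the origin and B lies 43.0 along u from F, so B = 43.0·u = (8.499, -42.15). Tangency of A1 to both parallel lines with radius 7.1 puts R and C at F ± 7.1·n: R = (6.960, 1.403), C = (-6.960, -1.403). Equal radii place S and G the same way about B: S = B + 7.1·n = (15.46, -40.75), G = B − 7.1·n = (1.539, -43.56). Then |FG| = |G − F| = 43.58.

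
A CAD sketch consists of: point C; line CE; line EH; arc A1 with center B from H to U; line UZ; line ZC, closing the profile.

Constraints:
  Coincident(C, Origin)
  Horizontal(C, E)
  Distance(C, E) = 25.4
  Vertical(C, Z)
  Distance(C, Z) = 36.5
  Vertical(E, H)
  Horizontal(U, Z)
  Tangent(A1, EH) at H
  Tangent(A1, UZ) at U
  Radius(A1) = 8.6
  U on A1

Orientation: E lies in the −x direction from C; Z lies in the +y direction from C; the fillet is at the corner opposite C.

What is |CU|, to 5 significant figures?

40.181

The virtual corner opposite C is at (-25.400, 36.500). Tangency of A1 to EH means the radius BH is perpendicular to EH and tangency of A1 to UZ means the radius BU is perpendicular to UZ, with radius 8.6, so the center B sits 8.6 in from both sides at B = (-16.800, 27.900). That places the tangent points at H = (-25.400, 27.900) on EH and U = (-16.800, 36.500) on UZ. Then |CU| = |U − C| = 40.181.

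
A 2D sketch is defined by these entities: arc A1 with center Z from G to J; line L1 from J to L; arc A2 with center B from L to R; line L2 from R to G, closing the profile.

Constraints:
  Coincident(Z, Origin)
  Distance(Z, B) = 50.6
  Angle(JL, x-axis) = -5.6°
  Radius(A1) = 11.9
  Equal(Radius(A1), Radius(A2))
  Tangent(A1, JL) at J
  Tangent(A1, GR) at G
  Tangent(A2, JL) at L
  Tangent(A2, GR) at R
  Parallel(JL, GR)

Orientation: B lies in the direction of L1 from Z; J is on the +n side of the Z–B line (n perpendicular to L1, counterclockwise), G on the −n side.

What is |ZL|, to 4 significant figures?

51.98

The slot axis is L1's direction at -5.6°, so u = (cos -5.6°, sin -5.6°) = (0.9952, -0.09758) and n = (−sin -5.6°, cos -5.6°) = (0.09758, 0.9952). Z is at the origin and B lies 50.6 along u from Z, so B = 50.6·u = (50.36, -4.938). Tangency of A1 to both parallel lines with radius 11.9 puts J and G at Z ± 11.9·n: J = (1.161, 11.84), G = (-1.161, -11.84). Equal radii place L and R the same way about B: L = B + 11.9·n = (51.52, 6.906), R = B − 11.9·n = (49.20, -16.78). Then |ZL| = |L − Z| = 51.98.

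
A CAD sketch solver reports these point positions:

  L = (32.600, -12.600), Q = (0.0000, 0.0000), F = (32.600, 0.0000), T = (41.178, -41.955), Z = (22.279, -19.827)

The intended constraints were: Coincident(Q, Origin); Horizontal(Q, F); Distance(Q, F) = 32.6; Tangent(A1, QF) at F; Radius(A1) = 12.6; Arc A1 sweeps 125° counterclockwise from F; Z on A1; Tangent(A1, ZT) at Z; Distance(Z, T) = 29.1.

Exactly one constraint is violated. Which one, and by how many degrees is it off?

Tangent(A1, ZT) at Z — off by 5.50°.

Q = (0.00, 0.00) ✓; Q.y = 0.00, F.y = 0.00 ✓; |QF| = 32.60 ✓; ∠(LF, FQ) = 90.00° ✓; |LF| = 12.60 ✓; bearing(L→Z) − bearing(L→F) = 125.0° ✓; |LZ| = 12.60 ✓; ∠(LZ, ZT) = 84.50° ✗; |ZT| = 29.10 ✓.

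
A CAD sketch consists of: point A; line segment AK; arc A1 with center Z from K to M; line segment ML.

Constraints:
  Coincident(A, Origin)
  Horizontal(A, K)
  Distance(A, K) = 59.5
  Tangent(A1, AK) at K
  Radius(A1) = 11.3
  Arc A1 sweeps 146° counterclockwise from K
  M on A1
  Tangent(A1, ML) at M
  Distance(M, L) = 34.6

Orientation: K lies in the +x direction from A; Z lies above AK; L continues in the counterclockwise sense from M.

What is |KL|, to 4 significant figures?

45.84

A is at the origin; A and K share the same y with |AK| = 59.5 and K on the +x side, so K = (59.50, 0.000). The tangent condition forces ZK to be normal to AK, so Z = K + (0, 11.3) = (59.50, 11.30). On A1, K sits at bearing -90° from Z; a 146° counterclockwise sweep puts M at bearing 56°, so M = Z + 11.3·(cos 56°, sin 56°) = (65.82, 20.67). A1 meets ML tangentially, so ZM is at right angles to ML, so ML runs along (−sin 56°, cos 56°); with |ML| = 34.6, L = (37.13, 40.02). Then |KL| = |L − K| = 45.84.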